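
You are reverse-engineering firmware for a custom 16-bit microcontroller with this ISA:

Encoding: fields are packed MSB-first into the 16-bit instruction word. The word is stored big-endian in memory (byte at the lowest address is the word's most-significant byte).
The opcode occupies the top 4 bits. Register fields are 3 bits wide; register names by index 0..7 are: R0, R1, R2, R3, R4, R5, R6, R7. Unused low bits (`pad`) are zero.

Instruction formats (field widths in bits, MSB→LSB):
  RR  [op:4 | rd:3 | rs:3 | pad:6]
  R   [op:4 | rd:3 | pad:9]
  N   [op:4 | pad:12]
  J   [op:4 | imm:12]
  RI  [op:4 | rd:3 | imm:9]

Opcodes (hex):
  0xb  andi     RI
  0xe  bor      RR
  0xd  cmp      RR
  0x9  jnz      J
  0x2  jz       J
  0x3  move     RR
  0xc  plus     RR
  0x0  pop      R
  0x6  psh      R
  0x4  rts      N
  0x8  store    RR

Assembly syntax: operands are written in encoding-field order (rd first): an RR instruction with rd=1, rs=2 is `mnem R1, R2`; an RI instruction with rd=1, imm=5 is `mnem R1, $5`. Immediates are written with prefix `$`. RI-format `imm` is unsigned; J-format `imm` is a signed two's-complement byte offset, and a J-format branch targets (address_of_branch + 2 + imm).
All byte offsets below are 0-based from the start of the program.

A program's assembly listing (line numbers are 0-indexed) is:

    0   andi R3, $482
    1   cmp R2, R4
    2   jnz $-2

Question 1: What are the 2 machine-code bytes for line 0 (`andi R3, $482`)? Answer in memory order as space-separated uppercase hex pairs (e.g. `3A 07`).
L0: andi op=0xb:4|rd=3:3|imm=482:9 ⇒ 0xb7e2 ⇒ big b7 e2

B7 E2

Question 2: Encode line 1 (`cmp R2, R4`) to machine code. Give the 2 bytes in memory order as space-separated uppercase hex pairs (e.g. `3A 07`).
D5 00

line 1 (cmp): pack op=0xd:4|rd=2:3|rs=4:3|pad=0:6 = 0xd500; big→ d5 00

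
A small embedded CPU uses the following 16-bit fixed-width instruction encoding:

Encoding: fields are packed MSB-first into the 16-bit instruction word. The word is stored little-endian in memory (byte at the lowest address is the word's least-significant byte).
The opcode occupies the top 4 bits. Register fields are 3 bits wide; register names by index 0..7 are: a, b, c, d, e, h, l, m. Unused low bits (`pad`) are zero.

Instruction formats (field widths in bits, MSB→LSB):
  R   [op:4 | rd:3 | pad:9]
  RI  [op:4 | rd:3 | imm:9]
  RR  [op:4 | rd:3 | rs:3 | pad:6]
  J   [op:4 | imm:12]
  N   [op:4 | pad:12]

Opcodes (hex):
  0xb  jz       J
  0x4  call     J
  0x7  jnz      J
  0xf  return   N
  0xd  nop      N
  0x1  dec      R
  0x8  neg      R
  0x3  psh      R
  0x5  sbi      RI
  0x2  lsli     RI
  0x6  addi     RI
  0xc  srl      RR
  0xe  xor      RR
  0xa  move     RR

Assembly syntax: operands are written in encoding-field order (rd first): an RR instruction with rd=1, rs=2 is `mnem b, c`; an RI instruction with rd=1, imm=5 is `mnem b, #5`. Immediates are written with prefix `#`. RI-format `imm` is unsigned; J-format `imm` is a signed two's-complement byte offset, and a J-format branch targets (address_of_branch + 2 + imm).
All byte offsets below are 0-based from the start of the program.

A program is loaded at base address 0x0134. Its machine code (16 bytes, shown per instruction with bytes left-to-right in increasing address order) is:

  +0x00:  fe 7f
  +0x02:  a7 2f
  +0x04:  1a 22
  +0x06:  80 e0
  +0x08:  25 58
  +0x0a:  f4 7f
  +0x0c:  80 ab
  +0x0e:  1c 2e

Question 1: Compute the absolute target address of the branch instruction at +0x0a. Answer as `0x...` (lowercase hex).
0x0134

+0x0a: f4 7f ⇒ word 0x7ff4 (little)
  opcode bits[15:12]=0x7: jnz/J
  [11:0] imm=4084 (s12→-12) = #-12
  target = base 0x0134 + off 0x0a + 2 + imm -12 = 0x0134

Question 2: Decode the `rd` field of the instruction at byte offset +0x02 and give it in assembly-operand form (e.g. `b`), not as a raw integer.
m

off 0x02: read a7 2f as little → 0x2fa7
  op=0x2fa7>>12=0x2 ⇒ lsli (RI)
  [11:9] rd=7 = m
  [8:0] imm=423 = #423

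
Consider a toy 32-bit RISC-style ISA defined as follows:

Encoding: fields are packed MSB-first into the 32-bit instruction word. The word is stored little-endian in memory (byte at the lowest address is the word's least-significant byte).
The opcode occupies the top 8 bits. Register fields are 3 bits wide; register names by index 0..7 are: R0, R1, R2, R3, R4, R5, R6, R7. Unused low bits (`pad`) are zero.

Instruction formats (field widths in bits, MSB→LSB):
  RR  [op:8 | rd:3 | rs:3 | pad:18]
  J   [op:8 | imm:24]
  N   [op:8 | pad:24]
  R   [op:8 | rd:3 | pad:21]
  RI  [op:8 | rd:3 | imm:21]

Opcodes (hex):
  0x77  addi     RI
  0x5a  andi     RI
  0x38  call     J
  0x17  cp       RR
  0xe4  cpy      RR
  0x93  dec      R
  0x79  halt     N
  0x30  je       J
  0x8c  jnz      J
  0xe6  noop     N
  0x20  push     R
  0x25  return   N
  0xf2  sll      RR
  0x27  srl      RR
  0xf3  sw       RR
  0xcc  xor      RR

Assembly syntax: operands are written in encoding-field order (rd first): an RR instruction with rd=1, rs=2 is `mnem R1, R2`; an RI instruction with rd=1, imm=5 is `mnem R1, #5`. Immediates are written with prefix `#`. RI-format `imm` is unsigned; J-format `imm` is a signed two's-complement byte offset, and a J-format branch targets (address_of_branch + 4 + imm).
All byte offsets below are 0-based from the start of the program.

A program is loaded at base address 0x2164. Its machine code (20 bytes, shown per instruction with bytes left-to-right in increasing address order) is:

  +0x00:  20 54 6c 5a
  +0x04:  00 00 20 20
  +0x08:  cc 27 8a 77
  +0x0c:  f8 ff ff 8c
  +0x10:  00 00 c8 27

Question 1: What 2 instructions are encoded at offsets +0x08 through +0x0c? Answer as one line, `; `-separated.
+0x08: cc 27 8a 77 ⇒ word 0x778a27cc (little)
  opcode bits[31:24]=0x77: addi/RI
  rd@[23:21]=0x4 ⇒ R4
  imm@[20:0]=0xa27cc ⇒ #665548
+0x0c: f8 ff ff 8c ⇒ word 0x8cfffff8 (little)
  opcode bits[31:24]=0x8c: jnz/J
  imm@[23:0]=0xfffff8 (s24→-8) ⇒ #-8

addi R4, #665548; jnz #-8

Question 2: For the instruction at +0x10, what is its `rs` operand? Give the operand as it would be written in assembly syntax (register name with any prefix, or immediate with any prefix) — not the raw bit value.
@+10  little-endian(00 00 c8 27) = 0x27c80000
  op=0x27c80000>>24=0x27 ⇒ srl (RR)
  [23:21] rd=6 = R6
  [20:18] rs=2 = R2

R2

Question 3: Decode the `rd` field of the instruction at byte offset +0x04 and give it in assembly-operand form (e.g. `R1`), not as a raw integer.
R1

[04] 00 00 20 20 → 0x20200000
  op=0x20200000>>24=0x20 ⇒ push (R)
  [23:21] rd=1 = R1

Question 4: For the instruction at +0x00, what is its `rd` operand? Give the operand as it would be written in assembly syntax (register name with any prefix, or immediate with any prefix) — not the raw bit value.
R3

off 0x00: read 20 54 6c 5a as little → 0x5a6c5420
  top 8b → 0x5a → andi [RI]
  [23:21] rd=3 = R3
  [20:0] imm=807968 = #807968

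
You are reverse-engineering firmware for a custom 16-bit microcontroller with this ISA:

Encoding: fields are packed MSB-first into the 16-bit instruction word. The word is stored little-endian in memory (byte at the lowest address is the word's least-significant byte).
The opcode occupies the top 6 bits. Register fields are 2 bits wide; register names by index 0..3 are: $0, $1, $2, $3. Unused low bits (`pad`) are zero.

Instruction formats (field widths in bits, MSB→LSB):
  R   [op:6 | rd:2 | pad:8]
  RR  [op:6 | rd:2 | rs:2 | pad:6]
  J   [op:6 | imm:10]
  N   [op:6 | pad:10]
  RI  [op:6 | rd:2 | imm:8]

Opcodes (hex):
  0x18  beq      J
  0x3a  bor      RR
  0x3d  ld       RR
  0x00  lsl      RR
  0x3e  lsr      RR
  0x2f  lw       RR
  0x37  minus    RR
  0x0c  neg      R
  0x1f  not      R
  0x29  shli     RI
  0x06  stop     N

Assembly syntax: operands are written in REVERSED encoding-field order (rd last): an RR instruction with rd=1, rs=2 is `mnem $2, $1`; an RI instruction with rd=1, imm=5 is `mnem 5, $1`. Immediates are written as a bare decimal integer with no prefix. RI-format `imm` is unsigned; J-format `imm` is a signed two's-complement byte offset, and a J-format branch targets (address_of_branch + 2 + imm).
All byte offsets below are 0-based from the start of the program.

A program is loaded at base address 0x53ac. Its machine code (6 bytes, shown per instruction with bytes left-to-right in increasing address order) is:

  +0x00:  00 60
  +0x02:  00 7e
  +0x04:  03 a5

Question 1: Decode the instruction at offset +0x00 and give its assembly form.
beq 0

@+00  little-endian(00 60) = 0x6000
  opcode bits[15:10]=0x18: beq/J
  [9:0] imm=0 = 0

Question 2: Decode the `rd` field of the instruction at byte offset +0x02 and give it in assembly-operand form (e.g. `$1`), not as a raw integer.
$2

off 0x02: read 00 7e as little → 0x7e00
  op=0x7e00>>10=0x1f ⇒ not (R)
  rd@[9:8]=0x2 ⇒ $2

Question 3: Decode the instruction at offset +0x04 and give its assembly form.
shli 3, $1

@+04  little-endian(03 a5) = 0xa503
  top 6b → 0x29 → shli [RI]
  rd@[9:8]=0x1 ⇒ $1
  imm@[7:0]=0x3 ⇒ 3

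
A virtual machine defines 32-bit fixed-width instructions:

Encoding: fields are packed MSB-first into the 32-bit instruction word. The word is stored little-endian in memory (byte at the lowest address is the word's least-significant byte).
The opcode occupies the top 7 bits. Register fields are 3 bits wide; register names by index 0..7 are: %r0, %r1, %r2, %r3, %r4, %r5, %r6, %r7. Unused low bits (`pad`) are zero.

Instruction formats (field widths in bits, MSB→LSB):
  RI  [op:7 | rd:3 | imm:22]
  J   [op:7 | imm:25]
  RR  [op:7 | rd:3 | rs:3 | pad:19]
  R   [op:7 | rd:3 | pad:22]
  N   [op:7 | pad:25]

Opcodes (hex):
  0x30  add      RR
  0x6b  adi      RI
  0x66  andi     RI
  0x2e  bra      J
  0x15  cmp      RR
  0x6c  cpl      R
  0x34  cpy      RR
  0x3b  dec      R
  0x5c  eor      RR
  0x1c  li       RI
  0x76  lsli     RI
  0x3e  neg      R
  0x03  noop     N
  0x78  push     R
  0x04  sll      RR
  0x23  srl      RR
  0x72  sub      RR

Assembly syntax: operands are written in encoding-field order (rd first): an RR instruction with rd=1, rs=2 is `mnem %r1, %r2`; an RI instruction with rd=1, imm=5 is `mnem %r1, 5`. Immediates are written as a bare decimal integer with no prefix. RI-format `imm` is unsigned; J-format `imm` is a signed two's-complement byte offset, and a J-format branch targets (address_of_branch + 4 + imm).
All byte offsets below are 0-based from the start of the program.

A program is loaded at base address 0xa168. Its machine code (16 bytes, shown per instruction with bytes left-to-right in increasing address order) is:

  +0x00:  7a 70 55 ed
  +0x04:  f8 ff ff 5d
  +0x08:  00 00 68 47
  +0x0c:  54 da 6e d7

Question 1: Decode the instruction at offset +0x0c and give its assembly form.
adi %r5, 3070548

+0x0c: 54 da 6e d7 ⇒ word 0xd76eda54 (little)
  top 7b → 0x6b → adi [RI]
  [24:22] rd=5 = %r5
  [21:0] imm=3070548 = 3070548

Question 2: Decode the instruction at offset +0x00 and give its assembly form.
@+00  little-endian(7a 70 55 ed) = 0xed55707a
  top 7b → 0x76 → lsli [RI]
  [24:22] rd=5 = %r5
  [21:0] imm=1405050 = 1405050

lsli %r5, 1405050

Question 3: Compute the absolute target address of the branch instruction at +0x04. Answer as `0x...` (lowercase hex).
@+04  little-endian(f8 ff ff 5d) = 0x5dfffff8
  op=0x5dfffff8>>25=0x2e ⇒ bra (J)
  imm: (w>>0)&0x1ffffff=0x1fffff8 (s25→-8) → -8
  target = base 0xa168 + off 0x04 + 4 + imm -8 = 0xa168

0xa168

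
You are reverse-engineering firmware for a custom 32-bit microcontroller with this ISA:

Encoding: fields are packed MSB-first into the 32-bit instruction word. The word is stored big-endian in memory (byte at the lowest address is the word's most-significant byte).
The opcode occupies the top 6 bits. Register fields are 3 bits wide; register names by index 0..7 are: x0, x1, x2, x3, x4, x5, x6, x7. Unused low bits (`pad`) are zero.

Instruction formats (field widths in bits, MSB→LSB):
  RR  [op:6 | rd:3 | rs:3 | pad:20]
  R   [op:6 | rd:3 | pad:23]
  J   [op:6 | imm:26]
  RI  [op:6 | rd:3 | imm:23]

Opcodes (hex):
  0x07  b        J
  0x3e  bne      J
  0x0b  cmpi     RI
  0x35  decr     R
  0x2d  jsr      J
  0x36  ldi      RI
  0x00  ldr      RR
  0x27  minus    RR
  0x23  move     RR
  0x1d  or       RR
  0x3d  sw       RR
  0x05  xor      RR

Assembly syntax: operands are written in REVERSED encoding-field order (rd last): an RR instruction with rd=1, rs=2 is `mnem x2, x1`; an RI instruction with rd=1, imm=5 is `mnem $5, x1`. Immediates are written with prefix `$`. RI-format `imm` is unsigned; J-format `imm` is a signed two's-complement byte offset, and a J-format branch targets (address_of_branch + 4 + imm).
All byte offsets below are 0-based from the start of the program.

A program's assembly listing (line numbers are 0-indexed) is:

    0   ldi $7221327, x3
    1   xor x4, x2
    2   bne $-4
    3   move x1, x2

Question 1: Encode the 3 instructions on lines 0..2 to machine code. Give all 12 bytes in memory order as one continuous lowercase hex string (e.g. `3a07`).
d9ee304f15400000fbfffffc

0. ldi fields op=0x36:6|rd=3:3|imm=7221327:23 → word d9ee304fh → d9 ee 30 4f
1. xor fields op=0x5:6|rd=2:3|rs=4:3|pad=0:20 → word 15400000h → 15 40 00 00
2. bne fields op=0x3e:6|imm=-4:26 → word fbfffffch → fb ff ff fc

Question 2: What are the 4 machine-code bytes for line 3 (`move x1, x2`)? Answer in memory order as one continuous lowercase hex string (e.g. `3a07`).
8d100000

L3: move op=0x23:6|rd=2:3|rs=1:3|pad=0:20 ⇒ 0x8d100000 ⇒ big 8d 10 00 00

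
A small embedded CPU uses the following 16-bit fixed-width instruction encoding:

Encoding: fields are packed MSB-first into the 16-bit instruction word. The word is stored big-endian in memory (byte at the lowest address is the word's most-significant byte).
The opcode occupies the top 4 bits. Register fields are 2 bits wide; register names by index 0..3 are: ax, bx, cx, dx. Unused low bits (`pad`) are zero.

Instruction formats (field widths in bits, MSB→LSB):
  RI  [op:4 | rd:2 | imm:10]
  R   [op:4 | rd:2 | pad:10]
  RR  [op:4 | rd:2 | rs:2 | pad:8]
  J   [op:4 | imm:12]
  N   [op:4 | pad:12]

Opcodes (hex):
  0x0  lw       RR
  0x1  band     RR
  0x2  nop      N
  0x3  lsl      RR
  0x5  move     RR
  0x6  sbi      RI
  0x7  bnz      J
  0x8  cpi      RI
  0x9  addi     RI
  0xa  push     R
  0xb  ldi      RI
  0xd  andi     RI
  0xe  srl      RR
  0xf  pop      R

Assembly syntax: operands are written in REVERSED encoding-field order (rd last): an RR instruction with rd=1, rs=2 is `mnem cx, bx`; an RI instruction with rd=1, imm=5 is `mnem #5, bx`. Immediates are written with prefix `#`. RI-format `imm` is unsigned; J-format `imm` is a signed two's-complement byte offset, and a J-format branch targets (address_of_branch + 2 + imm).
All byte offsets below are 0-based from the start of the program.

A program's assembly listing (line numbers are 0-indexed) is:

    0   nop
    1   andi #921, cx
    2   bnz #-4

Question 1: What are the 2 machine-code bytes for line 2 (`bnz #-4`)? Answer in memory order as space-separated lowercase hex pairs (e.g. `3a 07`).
7f fc

L2: bnz op=0x7:4|imm=-4:12 ⇒ 0x7ffc ⇒ big 7f fc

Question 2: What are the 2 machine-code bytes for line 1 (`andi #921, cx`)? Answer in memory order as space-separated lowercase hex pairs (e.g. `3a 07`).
db 99

L1: andi op=0xd:4|rd=2:2|imm=921:10 ⇒ 0xdb99 ⇒ big db 99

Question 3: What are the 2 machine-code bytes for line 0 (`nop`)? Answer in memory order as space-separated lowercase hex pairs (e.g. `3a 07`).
line 0 (nop): pack op=0x2:4|pad=0:12 = 0x2000; big→ 20 00

20 00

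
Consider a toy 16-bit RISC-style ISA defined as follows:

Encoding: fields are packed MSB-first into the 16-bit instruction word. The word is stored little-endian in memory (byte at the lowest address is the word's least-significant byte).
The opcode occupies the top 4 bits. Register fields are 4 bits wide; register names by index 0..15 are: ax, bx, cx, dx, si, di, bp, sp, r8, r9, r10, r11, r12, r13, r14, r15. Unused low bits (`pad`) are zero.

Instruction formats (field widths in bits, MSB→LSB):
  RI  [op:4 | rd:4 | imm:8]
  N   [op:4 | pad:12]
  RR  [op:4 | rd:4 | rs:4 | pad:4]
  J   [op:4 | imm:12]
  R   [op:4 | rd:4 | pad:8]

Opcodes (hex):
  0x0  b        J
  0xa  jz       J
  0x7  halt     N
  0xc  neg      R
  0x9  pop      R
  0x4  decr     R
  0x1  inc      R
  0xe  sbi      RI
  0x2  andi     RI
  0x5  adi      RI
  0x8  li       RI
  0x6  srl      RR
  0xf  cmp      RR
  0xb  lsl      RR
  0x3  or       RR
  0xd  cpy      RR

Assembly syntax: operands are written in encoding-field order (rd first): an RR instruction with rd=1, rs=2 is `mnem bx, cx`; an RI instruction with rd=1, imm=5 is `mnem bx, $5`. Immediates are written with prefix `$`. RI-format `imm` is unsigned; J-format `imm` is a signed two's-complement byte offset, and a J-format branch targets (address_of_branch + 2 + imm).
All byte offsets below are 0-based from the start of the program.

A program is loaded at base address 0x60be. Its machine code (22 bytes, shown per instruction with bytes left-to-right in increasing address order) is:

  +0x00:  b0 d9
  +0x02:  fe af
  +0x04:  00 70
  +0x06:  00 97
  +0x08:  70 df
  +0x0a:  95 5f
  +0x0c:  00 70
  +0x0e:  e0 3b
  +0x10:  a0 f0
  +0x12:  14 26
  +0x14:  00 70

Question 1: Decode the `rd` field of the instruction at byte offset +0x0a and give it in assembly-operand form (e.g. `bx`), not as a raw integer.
+0x0a: 95 5f ⇒ word 0x5f95 (little)
  op=0x5f95>>12=0x5 ⇒ adi (RI)
  rd: (w>>8)&0xf=0xf → r15
  imm: (w>>0)&0xff=0x95 → $149

r15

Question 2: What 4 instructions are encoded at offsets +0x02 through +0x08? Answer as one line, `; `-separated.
jz $-2; halt; pop sp; cpy r15, sp

+0x02: fe af ⇒ word 0xaffe (little)
  top 4b → 0xa → jz [J]
  [11:0] imm=4094 (s12→-2) = $-2
+0x04: 00 70 ⇒ word 0x7000 (little)
  top 4b → 0x7 → halt [N]
+0x06: 00 97 ⇒ word 0x9700 (little)
  top 4b → 0x9 → pop [R]
  [11:8] rd=7 = sp
+0x08: 70 df ⇒ word 0xdf70 (little)
  top 4b → 0xd → cpy [RR]
  [11:8] rd=15 = r15
  [7:4] rs=7 = sp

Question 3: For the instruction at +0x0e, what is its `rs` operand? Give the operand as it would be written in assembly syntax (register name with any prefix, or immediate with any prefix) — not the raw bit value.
r14

[0e] e0 3b → 0x3be0
  op=0x3be0>>12=0x3 ⇒ or (RR)
  rd@[11:8]=0xb ⇒ r11
  rs@[7:4]=0xe ⇒ r14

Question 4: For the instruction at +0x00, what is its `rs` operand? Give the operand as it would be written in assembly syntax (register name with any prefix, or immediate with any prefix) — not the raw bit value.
off 0x00: read b0 d9 as little → 0xd9b0
  top 4b → 0xd → cpy [RR]
  [11:8] rd=9 = r9
  [7:4] rs=11 = r11

r11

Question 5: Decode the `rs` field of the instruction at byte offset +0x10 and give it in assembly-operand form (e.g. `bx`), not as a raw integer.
off 0x10: read a0 f0 as little → 0xf0a0
  top 4b → 0xf → cmp [RR]
  [11:8] rd=0 = ax
  [7:4] rs=10 = r10

r10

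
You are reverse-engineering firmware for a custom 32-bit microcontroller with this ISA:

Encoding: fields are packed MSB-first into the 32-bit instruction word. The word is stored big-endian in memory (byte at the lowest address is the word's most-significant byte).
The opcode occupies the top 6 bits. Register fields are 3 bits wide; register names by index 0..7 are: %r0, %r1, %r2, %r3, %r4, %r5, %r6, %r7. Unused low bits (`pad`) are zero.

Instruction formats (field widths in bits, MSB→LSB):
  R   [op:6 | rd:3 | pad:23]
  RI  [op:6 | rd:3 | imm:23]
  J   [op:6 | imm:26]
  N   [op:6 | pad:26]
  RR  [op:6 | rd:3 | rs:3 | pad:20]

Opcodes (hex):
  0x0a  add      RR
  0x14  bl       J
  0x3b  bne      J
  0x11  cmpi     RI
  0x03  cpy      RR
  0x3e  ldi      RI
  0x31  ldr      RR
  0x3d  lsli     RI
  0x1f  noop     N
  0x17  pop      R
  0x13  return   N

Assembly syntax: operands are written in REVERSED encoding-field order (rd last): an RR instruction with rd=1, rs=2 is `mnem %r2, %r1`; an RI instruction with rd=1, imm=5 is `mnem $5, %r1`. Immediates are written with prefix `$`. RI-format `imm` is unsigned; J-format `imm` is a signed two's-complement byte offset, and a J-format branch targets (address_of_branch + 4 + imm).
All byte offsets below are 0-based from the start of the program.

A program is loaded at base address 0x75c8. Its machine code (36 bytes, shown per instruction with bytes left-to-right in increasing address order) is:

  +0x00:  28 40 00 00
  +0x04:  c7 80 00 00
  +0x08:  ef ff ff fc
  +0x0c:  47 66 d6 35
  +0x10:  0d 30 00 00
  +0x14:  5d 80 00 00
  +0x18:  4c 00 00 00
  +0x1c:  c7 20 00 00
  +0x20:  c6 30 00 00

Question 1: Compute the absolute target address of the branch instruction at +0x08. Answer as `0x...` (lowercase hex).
0x75d0

off 0x08: read ef ff ff fc as big → 0xeffffffc
  top 6b → 0x3b → bne [J]
  imm: (w>>0)&0x3ffffff=0x3fffffc (s26→-4) → $-4
  target = base 0x75c8 + off 0x08 + 4 + imm -4 = 0x75d0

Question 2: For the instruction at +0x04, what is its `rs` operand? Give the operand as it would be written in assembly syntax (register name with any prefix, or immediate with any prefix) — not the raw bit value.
+0x04: c7 80 00 00 ⇒ word 0xc7800000 (big)
  op=0xc7800000>>26=0x31 ⇒ ldr (RR)
  rd@[25:23]=0x7 ⇒ %r7
  rs@[22:20]=0x0 ⇒ %r0

%r0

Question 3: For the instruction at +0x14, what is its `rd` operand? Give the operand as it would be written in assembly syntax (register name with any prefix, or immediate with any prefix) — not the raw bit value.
%r3

[14] 5d 80 00 00 → 0x5d800000
  top 6b → 0x17 → pop [R]
  rd: (w>>23)&0x7=0x3 → %r3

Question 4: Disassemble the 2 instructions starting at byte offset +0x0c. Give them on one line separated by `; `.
off 0x0c: read 47 66 d6 35 as big → 0x4766d635
  top 6b → 0x11 → cmpi [RI]
  [25:23] rd=6 = %r6
  [22:0] imm=6739509 = $6739509
off 0x10: read 0d 30 00 00 as big → 0x0d300000
  top 6b → 0x3 → cpy [RR]
  [25:23] rd=2 = %r2
  [22:20] rs=3 = %r3

cmpi $6739509, %r6; cpy %r3, %r2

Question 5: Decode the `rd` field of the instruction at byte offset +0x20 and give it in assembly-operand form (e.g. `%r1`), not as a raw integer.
[20] c6 30 00 00 → 0xc6300000
  op=0xc6300000>>26=0x31 ⇒ ldr (RR)
  [25:23] rd=4 = %r4
  [22:20] rs=3 = %r3

%r4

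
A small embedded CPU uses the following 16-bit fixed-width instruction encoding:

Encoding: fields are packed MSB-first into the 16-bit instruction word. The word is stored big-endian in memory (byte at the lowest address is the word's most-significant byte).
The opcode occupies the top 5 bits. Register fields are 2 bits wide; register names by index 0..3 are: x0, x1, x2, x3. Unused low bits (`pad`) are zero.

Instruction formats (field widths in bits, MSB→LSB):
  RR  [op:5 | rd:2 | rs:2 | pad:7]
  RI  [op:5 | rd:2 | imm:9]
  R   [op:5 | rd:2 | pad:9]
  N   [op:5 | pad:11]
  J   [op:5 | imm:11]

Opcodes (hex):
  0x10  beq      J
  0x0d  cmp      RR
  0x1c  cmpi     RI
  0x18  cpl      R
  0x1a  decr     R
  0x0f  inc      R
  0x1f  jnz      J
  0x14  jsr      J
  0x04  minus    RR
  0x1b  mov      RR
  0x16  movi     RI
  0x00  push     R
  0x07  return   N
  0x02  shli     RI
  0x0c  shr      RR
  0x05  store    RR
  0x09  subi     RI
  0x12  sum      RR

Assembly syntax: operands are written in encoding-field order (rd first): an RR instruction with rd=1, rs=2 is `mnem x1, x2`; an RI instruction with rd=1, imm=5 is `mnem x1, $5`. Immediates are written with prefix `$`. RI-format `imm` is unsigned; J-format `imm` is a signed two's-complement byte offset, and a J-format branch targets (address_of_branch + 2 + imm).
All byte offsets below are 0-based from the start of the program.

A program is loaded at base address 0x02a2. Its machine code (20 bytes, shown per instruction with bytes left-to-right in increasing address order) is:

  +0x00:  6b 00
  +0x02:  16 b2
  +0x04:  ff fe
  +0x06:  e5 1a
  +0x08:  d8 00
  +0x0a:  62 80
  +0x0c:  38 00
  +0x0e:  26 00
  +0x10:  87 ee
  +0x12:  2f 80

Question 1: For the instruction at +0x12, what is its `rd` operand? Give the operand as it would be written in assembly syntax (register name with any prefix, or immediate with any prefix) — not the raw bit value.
x3

@+12  big-endian(2f 80) = 0x2f80
  top 5b → 0x5 → store [RR]
  rd: (w>>9)&0x3=0x3 → x3
  rs: (w>>7)&0x3=0x3 → x3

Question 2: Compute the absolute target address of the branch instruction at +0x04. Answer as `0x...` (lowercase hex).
0x02a6

@+04  big-endian(ff fe) = 0xfffe
  op=0xfffe>>11=0x1f ⇒ jnz (J)
  [10:0] imm=2046 (s11→-2) = $-2
  target = base 0x02a2 + off 0x04 + 2 + imm -2 = 0x02a6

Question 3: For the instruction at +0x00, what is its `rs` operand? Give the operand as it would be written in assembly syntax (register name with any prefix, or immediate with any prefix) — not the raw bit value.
x2

+0x00: 6b 00 ⇒ word 0x6b00 (big)
  top 5b → 0xd → cmp [RR]
  rd: (w>>9)&0x3=0x1 → x1
  rs: (w>>7)&0x3=0x2 → x2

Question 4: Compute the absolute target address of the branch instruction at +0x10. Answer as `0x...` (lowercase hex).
0x02a2

@+10  big-endian(87 ee) = 0x87ee
  op=0x87ee>>11=0x10 ⇒ beq (J)
  imm@[10:0]=0x7ee (s11→-18) ⇒ $-18
  target = base 0x02a2 + off 0x10 + 2 + imm -18 = 0x02a2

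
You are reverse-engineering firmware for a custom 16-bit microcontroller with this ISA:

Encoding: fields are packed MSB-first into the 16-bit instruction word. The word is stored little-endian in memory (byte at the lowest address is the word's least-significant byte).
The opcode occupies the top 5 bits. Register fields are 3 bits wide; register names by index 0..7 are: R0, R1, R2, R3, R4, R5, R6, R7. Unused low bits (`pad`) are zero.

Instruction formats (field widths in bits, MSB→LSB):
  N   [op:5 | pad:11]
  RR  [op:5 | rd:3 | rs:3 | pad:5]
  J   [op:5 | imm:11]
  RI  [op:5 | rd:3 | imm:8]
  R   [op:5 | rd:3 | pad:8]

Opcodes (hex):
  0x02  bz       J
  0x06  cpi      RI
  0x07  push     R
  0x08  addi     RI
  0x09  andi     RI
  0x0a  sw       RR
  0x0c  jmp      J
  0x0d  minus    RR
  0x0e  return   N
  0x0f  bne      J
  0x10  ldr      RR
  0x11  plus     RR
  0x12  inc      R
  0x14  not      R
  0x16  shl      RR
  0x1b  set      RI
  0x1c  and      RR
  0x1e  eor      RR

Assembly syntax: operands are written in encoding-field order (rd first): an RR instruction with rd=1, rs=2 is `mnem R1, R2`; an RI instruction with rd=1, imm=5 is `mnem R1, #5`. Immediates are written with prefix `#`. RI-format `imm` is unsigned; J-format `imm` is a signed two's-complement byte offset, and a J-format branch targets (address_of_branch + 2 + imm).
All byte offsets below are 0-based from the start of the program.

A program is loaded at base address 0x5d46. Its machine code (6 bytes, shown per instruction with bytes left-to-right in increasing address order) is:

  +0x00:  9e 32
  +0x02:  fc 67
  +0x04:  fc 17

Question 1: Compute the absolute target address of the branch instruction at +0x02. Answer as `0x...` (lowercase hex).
0x5d46

@+02  little-endian(fc 67) = 0x67fc
  top 5b → 0xc → jmp [J]
  imm@[10:0]=0x7fc (s11→-4) ⇒ #-4
  target = base 0x5d46 + off 0x02 + 2 + imm -4 = 0x5d46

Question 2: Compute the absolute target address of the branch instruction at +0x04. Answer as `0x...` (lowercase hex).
0x5d48

@+04  little-endian(fc 17) = 0x17fc
  op=0x17fc>>11=0x2 ⇒ bz (J)
  [10:0] imm=2044 (s11→-4) = #-4
  target = base 0x5d46 + off 0x04 + 2 + imm -4 = 0x5d48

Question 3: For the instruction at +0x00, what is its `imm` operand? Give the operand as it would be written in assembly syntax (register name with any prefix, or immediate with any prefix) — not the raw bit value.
#158

off 0x00: read 9e 32 as little → 0x329e
  opcode bits[15:11]=0x6: cpi/RI
  rd: (w>>8)&0x7=0x2 → R2
  imm: (w>>0)&0xff=0x9e → #158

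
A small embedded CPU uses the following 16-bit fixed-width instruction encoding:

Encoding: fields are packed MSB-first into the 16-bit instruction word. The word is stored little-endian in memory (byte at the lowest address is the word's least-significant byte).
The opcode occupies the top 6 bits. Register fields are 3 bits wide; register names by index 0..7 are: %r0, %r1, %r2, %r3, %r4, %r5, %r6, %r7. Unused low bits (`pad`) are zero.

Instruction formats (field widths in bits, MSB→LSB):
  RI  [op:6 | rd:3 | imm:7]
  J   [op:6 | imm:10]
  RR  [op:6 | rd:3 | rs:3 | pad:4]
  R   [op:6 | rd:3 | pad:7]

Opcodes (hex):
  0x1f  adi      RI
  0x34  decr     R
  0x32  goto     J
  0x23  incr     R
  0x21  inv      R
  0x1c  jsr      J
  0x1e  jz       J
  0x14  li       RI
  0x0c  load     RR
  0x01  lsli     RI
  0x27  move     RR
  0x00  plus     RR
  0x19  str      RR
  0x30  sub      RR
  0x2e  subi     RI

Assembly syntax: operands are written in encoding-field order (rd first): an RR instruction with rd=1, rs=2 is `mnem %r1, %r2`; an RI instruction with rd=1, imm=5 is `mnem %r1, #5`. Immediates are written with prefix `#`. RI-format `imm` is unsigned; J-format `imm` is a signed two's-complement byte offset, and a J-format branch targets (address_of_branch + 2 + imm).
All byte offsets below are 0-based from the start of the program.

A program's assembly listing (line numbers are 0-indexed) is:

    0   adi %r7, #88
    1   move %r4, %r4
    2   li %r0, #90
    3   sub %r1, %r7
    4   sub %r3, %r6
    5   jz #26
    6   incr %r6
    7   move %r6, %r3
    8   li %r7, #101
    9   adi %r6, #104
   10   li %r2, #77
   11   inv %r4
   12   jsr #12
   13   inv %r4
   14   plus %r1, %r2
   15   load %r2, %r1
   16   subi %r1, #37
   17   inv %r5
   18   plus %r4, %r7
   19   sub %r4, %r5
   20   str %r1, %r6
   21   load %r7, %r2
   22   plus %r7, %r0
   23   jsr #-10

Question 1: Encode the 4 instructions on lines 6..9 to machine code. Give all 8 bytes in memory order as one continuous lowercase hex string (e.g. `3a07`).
008f309fe553687f

6. incr fields op=0x23:6|rd=6:3|pad=0:7 → word 8f00h → 00 8f
7. move fields op=0x27:6|rd=6:3|rs=3:3|pad=0:4 → word 9f30h → 30 9f
8. li fields op=0x14:6|rd=7:3|imm=101:7 → word 53e5h → e5 53
9. adi fields op=0x1f:6|rd=6:3|imm=104:7 → word 7f68h → 68 7f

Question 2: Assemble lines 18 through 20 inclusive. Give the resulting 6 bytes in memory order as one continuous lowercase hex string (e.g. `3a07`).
700250c2e064

L18: plus op=0x0:6|rd=4:3|rs=7:3|pad=0:4 ⇒ 0x0270 ⇒ little 70 02
L19: sub op=0x30:6|rd=4:3|rs=5:3|pad=0:4 ⇒ 0xc250 ⇒ little 50 c2
L20: str op=0x19:6|rd=1:3|rs=6:3|pad=0:4 ⇒ 0x64e0 ⇒ little e0 64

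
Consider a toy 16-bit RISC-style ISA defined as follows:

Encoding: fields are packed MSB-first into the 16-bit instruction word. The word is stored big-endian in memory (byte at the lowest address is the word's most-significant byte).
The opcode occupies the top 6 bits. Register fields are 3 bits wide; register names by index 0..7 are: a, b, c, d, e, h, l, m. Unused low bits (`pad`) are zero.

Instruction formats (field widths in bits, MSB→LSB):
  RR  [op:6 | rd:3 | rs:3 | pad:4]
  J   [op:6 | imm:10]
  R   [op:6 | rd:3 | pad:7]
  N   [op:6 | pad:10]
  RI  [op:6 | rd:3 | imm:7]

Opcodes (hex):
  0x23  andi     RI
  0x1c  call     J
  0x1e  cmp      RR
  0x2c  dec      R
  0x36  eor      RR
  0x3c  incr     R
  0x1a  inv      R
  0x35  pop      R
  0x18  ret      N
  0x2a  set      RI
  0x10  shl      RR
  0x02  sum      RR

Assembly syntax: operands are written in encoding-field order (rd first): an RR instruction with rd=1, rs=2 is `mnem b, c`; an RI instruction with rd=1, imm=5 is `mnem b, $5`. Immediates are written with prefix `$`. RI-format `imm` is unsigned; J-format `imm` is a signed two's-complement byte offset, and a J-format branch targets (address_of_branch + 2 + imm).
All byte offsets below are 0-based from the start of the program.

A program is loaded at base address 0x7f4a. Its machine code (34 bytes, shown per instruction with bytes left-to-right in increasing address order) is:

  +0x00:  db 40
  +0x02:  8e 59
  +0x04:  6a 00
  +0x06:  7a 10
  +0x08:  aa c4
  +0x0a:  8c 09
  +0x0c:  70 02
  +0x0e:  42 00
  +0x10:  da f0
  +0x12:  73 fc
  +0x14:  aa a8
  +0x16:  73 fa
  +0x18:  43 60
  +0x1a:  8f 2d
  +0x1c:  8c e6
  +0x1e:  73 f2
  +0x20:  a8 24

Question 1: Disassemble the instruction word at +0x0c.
call $2

@+0c  big-endian(70 02) = 0x7002
  opcode bits[15:10]=0x1c: call/J
  imm: (w>>0)&0x3ff=0x2 → $2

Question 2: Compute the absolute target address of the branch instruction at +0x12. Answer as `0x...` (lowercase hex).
[12] 73 fc → 0x73fc
  opcode bits[15:10]=0x1c: call/J
  imm: (w>>0)&0x3ff=0x3fc (s10→-4) → $-4
  target = base 0x7f4a + off 0x12 + 2 + imm -4 = 0x7f5a

0x7f5a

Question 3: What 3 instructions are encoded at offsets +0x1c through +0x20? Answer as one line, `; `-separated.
andi b, $102; call $-14; set a, $36

@+1c  big-endian(8c e6) = 0x8ce6
  top 6b → 0x23 → andi [RI]
  rd: (w>>7)&0x7=0x1 → b
  imm: (w>>0)&0x7f=0x66 → $102
@+1e  big-endian(73 f2) = 0x73f2
  top 6b → 0x1c → call [J]
  imm: (w>>0)&0x3ff=0x3f2 (s10→-14) → $-14
@+20  big-endian(a8 24) = 0xa824
  top 6b → 0x2a → set [RI]
  rd: (w>>7)&0x7=0x0 → a
  imm: (w>>0)&0x7f=0x24 → $36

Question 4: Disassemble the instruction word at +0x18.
off 0x18: read 43 60 as big → 0x4360
  op=0x4360>>10=0x10 ⇒ shl (RR)
  [9:7] rd=6 = l
  [6:4] rs=6 = l

shl l, l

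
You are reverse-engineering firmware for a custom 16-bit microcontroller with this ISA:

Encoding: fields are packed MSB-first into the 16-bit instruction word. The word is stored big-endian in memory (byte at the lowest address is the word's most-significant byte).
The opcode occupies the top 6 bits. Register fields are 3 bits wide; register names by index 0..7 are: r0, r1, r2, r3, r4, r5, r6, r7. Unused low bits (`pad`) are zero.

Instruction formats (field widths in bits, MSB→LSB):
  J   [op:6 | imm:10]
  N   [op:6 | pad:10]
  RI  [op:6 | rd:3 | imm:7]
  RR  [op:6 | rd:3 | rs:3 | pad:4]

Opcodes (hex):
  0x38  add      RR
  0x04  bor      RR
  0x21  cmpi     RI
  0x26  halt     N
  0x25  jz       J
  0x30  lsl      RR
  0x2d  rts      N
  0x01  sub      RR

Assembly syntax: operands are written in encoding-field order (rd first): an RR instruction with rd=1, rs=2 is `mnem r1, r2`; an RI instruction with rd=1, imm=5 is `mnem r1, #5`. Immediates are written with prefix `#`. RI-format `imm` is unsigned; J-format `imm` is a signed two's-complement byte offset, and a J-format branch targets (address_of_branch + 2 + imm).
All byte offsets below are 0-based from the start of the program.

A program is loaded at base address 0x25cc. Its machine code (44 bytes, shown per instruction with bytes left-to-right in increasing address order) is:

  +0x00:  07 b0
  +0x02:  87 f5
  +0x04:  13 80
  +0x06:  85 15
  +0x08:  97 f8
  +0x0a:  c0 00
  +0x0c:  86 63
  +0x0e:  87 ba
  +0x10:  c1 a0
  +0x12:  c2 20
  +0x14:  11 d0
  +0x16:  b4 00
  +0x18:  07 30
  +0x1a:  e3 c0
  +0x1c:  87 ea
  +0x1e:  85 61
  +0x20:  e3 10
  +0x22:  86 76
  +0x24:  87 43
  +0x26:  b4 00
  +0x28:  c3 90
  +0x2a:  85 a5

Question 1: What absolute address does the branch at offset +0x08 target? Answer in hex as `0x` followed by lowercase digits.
off 0x08: read 97 f8 as big → 0x97f8
  op=0x97f8>>10=0x25 ⇒ jz (J)
  [9:0] imm=1016 (s10→-8) = #-8
  target = base 0x25cc + off 0x08 + 2 + imm -8 = 0x25ce

0x25ce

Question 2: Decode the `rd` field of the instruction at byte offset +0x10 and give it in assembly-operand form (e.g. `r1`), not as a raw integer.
+0x10: c1 a0 ⇒ word 0xc1a0 (big)
  op=0xc1a0>>10=0x30 ⇒ lsl (RR)
  rd@[9:7]=0x3 ⇒ r3
  rs@[6:4]=0x2 ⇒ r2

r3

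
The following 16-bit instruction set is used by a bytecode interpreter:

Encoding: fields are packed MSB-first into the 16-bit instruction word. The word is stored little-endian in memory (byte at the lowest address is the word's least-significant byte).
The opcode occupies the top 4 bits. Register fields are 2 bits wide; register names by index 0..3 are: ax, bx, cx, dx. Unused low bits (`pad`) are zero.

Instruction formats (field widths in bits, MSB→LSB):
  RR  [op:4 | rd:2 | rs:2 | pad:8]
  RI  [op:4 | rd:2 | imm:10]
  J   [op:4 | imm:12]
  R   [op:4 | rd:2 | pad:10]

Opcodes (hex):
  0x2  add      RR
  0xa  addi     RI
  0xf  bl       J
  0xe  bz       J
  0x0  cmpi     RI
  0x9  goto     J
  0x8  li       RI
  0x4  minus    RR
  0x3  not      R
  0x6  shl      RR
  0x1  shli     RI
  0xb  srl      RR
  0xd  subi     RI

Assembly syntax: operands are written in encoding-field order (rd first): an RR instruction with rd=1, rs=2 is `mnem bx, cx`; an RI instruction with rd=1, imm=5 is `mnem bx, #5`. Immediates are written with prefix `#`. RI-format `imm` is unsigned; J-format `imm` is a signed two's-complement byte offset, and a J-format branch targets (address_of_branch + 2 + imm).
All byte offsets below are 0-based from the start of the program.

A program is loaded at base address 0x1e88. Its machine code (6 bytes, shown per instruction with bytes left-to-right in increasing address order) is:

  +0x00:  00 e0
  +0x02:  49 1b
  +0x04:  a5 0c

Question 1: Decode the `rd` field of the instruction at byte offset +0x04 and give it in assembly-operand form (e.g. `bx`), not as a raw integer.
[04] a5 0c → 0x0ca5
  top 4b → 0x0 → cmpi [RI]
  rd@[11:10]=0x3 ⇒ dx
  imm@[9:0]=0xa5 ⇒ #165

dx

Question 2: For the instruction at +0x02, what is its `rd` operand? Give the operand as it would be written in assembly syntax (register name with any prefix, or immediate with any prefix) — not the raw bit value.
+0x02: 49 1b ⇒ word 0x1b49 (little)
  opcode bits[15:12]=0x1: shli/RI
  rd: (w>>10)&0x3=0x2 → cx
  imm: (w>>0)&0x3ff=0x349 → #841

cx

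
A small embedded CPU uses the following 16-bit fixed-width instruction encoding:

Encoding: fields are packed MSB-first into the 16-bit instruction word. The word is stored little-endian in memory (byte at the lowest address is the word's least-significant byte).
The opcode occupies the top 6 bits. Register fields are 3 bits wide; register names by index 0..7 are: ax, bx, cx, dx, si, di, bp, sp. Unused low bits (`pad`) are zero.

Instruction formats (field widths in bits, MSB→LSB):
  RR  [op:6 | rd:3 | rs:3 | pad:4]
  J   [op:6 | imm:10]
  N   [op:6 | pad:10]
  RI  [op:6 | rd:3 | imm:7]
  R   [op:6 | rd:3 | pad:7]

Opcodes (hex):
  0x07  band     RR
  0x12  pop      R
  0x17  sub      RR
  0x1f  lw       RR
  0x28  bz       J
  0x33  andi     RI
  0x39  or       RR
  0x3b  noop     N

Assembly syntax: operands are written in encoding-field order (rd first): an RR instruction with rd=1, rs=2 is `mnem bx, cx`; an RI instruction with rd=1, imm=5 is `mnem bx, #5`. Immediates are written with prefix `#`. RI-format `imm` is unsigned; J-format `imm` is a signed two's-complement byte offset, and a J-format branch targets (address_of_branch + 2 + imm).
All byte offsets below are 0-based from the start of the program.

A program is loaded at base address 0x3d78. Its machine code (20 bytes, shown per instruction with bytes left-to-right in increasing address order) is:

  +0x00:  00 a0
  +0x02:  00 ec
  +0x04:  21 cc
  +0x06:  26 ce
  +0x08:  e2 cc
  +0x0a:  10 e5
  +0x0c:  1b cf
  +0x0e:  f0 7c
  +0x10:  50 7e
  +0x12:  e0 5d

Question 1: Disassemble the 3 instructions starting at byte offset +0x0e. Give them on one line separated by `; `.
lw bx, sp; lw si, di; sub dx, bp

@+0e  little-endian(f0 7c) = 0x7cf0
  top 6b → 0x1f → lw [RR]
  rd: (w>>7)&0x7=0x1 → bx
  rs: (w>>4)&0x7=0x7 → sp
@+10  little-endian(50 7e) = 0x7e50
  top 6b → 0x1f → lw [RR]
  rd: (w>>7)&0x7=0x4 → si
  rs: (w>>4)&0x7=0x5 → di
@+12  little-endian(e0 5d) = 0x5de0
  top 6b → 0x17 → sub [RR]
  rd: (w>>7)&0x7=0x3 → dx
  rs: (w>>4)&0x7=0x6 → bp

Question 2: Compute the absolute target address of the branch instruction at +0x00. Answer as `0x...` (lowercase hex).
@+00  little-endian(00 a0) = 0xa000
  op=0xa000>>10=0x28 ⇒ bz (J)
  imm: (w>>0)&0x3ff=0x0 → #0
  target = base 0x3d78 + off 0x00 + 2 + imm 0 = 0x3d7a

0x3d7a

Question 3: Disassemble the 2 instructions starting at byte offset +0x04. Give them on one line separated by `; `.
off 0x04: read 21 cc as little → 0xcc21
  op=0xcc21>>10=0x33 ⇒ andi (RI)
  [9:7] rd=0 = ax
  [6:0] imm=33 = #33
off 0x06: read 26 ce as little → 0xce26
  op=0xce26>>10=0x33 ⇒ andi (RI)
  [9:7] rd=4 = si
  [6:0] imm=38 = #38

andi ax, #33; andi si, #38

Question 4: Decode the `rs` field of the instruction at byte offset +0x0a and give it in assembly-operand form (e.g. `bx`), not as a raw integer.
bx

+0x0a: 10 e5 ⇒ word 0xe510 (little)
  top 6b → 0x39 → or [RR]
  [9:7] rd=2 = cx
  [6:4] rs=1 = bx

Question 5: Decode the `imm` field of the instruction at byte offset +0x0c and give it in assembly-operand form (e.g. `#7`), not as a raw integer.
#27

[0c] 1b cf → 0xcf1b
  opcode bits[15:10]=0x33: andi/RI
  [9:7] rd=6 = bp
  [6:0] imm=27 = #27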